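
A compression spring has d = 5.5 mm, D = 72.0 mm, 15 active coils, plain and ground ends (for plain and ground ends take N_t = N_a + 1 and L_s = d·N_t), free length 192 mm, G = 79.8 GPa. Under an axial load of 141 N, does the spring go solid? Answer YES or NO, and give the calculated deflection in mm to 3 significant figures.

NO, δ = 86.5 mm

k = Gd⁴/(8D³N_a) = (79.8×10³)(5.5⁴)/(8·72.0³·15) = 1.6303 N/mm
N_t = 16; L_s = 5.5·16 = 88 mm; δ_solid = L₀ − L_s = 192 − 88 = 104 mm
δ = F/k = 141/1.6303 = 86.486 mm
δ < δ_solid → spring does not go solid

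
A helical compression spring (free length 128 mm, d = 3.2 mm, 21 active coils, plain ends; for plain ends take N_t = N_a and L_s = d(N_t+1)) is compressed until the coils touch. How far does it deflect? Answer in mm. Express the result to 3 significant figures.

57.6 mm

N_t = 21; L_s = 3.2·22 = 70.4 mm
δ_solid = L₀ − L_s = 128 − 70.4 = 57.6 mm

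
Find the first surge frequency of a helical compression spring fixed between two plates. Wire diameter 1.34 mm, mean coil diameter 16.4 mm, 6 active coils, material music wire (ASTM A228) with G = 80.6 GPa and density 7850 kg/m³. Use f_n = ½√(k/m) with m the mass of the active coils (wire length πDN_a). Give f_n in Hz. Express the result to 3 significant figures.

k = Gd⁴/(8D³N_a) = (80.6×10³)(1.34⁴)/(8·16.4³·6) = 1.2274 N/mm = 1227.4 N/m
Wire length L = πDN_a = π·16.4·6 = 309.13 mm
m = ρ·(πd²/4)·L = 7850 × 1.4103×10⁻⁶ m² × 0.30913 m = 0.0034223 kg
f_n = ½√(k/m) = 0.5·√(1227.4/0.0034223) = 0.5·√(3.5865e+05) = 299.44 Hz

299 Hz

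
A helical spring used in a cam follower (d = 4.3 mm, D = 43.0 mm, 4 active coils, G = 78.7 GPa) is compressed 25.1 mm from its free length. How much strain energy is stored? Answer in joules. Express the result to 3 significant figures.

3.33 J

k = Gd⁴/(8D³N_a) = (78.7×10³)(4.3⁴)/(8·43.0³·4) = 10.575 N/mm
U = ½kδ² = 0.5 × 10.575 × 25.1² = 3331.3 N·mm = 3.3313 J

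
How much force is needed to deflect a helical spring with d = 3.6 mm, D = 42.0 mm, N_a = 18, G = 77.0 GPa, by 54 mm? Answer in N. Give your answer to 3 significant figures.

65.5 N

k = Gd⁴/(8D³N_a) = (77.0×10³)(3.6⁴)/(8·42.0³·18) = 1.2122 N/mm
F = k·δ = 1.2122 × 54 = 65.461 N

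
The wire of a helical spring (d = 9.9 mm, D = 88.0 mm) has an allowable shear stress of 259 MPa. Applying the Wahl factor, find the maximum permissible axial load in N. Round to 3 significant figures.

963 N

C = D/d = 88.0/9.9 = 8.8889
K_W = (4C−1)/(4C−4) + 0.615/C = 34.556/31.556 + 0.0692 = 1.1643
τ_max = K·8FD/(πd³) → F_max = τ_allow·πd³/(8DK)
F_max = 259·π·9.9³/(8·88.0·1.1643) = 7.8951e+05/819.64 = 963.24 N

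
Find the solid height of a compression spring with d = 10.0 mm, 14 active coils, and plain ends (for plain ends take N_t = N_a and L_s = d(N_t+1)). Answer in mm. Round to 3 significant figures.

150 mm

plain ends: N_t = N_a = 14
L_s = d·(N_t+1) = 10.0 × 15 = 150 mm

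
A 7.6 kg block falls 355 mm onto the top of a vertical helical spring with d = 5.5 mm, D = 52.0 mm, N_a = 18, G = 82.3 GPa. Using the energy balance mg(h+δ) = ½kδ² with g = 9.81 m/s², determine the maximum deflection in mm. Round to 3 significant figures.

k = Gd⁴/(8D³N_a) = (82.3×10³)(5.5⁴)/(8·52.0³·18) = 3.7194 N/mm
W = mg = 7.6 × 9.81 = 74.556 N
½kδ² − Wδ − Wh = 0 → δ = (W + √(W² + 2kWh))/k
δ = (74.556 + √(5558.6 + 196888))/3.7194 = (74.556 + 449.94)/3.7194 = 141.01 mm

141 mm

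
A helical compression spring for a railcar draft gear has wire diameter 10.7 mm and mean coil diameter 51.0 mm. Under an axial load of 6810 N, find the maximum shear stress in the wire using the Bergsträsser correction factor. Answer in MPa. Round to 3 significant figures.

Spring index C = D/d = 51.0/10.7 = 4.7664
K_B = (4C+2)/(4C−3) = 21.065/16.065 = 1.3112
τ₀ = 8FD/(πd³) = 8·6810·51.0/(π·10.7³) = 2.77848e+06/3848.6 = 721.95 MPa
τ_max = K·τ₀ = 1.3112 × 721.95 = 946.64 MPa

947 MPa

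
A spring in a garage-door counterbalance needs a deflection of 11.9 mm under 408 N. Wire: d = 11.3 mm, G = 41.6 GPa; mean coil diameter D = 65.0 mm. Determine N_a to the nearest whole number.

Required rate k = F/δ = 408/11.9 = 34.286 N/mm
N_a = Gd⁴/(8D³k) = (41.6×10³ × 11.3⁴)/(8 × 65.0³ × 34.286)
    = 6.78277e+08 / 7.53257e+07 = 9.005 → 9 coils

9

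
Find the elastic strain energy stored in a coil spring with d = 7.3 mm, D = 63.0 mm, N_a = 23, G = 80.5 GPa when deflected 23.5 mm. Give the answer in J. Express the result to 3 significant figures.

k = Gd⁴/(8D³N_a) = (80.5×10³)(7.3⁴)/(8·63.0³·23) = 4.9688 N/mm
U = ½kδ² = 0.5 × 4.9688 × 23.5² = 1372 N·mm = 1.372 J

1.37 J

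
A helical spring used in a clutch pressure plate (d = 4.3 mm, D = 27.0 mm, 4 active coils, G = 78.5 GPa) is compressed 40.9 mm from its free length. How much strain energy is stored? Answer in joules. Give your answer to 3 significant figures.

35.6 J

k = Gd⁴/(8D³N_a) = (78.5×10³)(4.3⁴)/(8·27.0³·4) = 42.609 N/mm
U = ½kδ² = 0.5 × 42.609 × 40.9² = 35638 N·mm = 35.638 J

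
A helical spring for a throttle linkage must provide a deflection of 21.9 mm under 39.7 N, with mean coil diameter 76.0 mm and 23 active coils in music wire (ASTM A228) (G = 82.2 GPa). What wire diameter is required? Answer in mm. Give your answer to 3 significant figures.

Required rate k = F/δ = 39.7/21.9 = 1.8128 N/mm
d = (8D³N_a·k / G)^(1/4) = (8·76.0³·23·1.8128 / (82.2×10³))^0.25
  = (1781.3)^0.25 = 6.4966 mm

6.50 mm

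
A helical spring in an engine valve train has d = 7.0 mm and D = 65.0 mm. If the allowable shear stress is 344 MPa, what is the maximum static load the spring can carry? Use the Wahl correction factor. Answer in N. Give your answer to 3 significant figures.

C = D/d = 65.0/7.0 = 9.2857
K_W = (4C−1)/(4C−4) + 0.615/C = 36.143/33.143 + 0.0662 = 1.1567
τ_max = K·8FD/(πd³) → F_max = τ_allow·πd³/(8DK)
F_max = 344·π·7.0³/(8·65.0·1.1567) = 3.7068e+05/601.51 = 616.25 N

616 N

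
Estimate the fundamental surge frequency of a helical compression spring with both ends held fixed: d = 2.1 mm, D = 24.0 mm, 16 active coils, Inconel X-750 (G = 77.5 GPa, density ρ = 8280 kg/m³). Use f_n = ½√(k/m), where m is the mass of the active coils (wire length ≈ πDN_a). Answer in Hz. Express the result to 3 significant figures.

k = Gd⁴/(8D³N_a) = (77.5×10³)(2.1⁴)/(8·24.0³·16) = 0.8518 N/mm = 851.8 N/m
Wire length L = πDN_a = π·24.0·16 = 1206.4 mm
m = ρ·(πd²/4)·L = 8280 × 3.4636×10⁻⁶ m² × 1.2064 m = 0.034597 kg
f_n = ½√(k/m) = 0.5·√(851.8/0.034597) = 0.5·√(24620) = 78.454 Hz

78.5 Hz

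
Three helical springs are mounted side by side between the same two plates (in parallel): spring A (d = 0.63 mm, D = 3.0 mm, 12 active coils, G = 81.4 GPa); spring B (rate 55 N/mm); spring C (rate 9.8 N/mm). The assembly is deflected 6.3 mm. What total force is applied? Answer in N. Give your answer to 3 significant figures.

439 N

k_A = Gd⁴/(8D³N_a) = (81.4×10³)(0.63⁴)/(8·3.0³·12) = 4.9471 N/mm
Parallel: k_eq = 4.9471 + 55 + 9.8 = 69.747 N/mm
F = k_eq·δ = 69.747·6.3 = 439.41 N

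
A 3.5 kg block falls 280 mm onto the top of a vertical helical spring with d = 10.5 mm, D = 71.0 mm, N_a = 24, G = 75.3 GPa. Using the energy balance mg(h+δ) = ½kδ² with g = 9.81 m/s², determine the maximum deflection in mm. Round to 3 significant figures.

k = Gd⁴/(8D³N_a) = (75.3×10³)(10.5⁴)/(8·71.0³·24) = 13.319 N/mm
W = mg = 3.5 × 9.81 = 34.335 N
½kδ² − Wδ − Wh = 0 → δ = (W + √(W² + 2kWh))/k
δ = (34.335 + √(1178.9 + 256095))/13.319 = (34.335 + 507.22)/13.319 = 40.66 mm

40.7 mm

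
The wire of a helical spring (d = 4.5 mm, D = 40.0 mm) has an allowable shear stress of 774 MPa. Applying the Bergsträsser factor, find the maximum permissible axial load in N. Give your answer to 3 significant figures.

C = D/d = 40.0/4.5 = 8.8889
K_B = (4C+2)/(4C−3) = 37.556/32.556 = 1.1536
τ_max = K·8FD/(πd³) → F_max = τ_allow·πd³/(8DK)
F_max = 774·π·4.5³/(8·40.0·1.1536) = 2.2158e+05/369.15 = 600.25 N

600 N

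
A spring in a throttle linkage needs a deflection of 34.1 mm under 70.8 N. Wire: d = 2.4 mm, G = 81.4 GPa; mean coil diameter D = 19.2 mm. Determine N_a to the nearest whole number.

23

Required rate k = F/δ = 70.8/34.1 = 2.0762 N/mm
N_a = Gd⁴/(8D³k) = (81.4×10³ × 2.4⁴)/(8 × 19.2³ × 2.0762)
    = 2.70066e+06 / 117564 = 22.97 → 23 coils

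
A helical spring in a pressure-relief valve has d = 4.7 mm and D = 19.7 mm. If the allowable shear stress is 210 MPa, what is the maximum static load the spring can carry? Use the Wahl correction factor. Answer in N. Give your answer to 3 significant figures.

315 N

C = D/d = 19.7/4.7 = 4.1915
K_W = (4C−1)/(4C−4) + 0.615/C = 15.766/12.766 + 0.1467 = 1.3817
τ_max = K·8FD/(πd³) → F_max = τ_allow·πd³/(8DK)
F_max = 210·π·4.7³/(8·19.7·1.3817) = 68496/217.76 = 314.55 N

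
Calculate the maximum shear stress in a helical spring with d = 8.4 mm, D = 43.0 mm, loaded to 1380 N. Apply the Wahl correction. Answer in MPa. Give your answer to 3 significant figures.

Spring index C = D/d = 43.0/8.4 = 5.1190
K_W = (4C−1)/(4C−4) + 0.615/C = 19.476/16.476 + 0.1201 = 1.3022
τ₀ = 8FD/(πd³) = 8·1380·43.0/(π·8.4³) = 474720/1862 = 254.95 MPa
τ_max = K·τ₀ = 1.3022 × 254.95 = 332 MPa

332 MPa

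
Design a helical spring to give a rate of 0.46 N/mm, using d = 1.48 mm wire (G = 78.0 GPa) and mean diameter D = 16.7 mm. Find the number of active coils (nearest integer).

N_a = Gd⁴/(8D³k) = (78.0×10³ × 1.48⁴)/(8 × 16.7³ × 0.46)
    = 374232 / 17139.5 = 21.83 → 22 coils

22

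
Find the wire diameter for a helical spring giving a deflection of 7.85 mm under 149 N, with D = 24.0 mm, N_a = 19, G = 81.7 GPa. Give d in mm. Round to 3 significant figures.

4.70 mm

Required rate k = F/δ = 149/7.85 = 18.981 N/mm
d = (8D³N_a·k / G)^(1/4) = (8·24.0³·19·18.981 / (81.7×10³))^0.25
  = (488.17)^0.25 = 4.7005 mm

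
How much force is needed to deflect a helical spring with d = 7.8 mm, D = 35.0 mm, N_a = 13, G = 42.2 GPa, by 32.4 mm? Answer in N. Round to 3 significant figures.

k = Gd⁴/(8D³N_a) = (42.2×10³)(7.8⁴)/(8·35.0³·13) = 35.031 N/mm
F = k·δ = 35.031 × 32.4 = 1135 N

1140 N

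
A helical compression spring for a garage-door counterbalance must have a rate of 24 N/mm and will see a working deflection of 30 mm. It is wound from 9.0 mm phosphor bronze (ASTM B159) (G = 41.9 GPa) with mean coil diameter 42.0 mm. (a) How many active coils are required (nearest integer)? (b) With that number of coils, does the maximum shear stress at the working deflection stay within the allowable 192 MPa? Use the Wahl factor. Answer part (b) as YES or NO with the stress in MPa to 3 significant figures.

N_a = Gd⁴/(8D³k) = (41.9×10³)(9.0⁴)/(8·42.0³·24) = 19.33 → N_a = 19
Actual rate k = Gd⁴/(8D³·19) = 24.411 N/mm
Working load F = kδ = 24.411·30 = 732.34 N
C = 42.0/9.0 = 4.6667; K_W = (4C−1)/(4C−4)+0.615/C = 1.3363
τ_max = K_W·8FD/(πd³) = 1.3363·107.44 = 143.58 MPa
τ_max ≤ 192 MPa → acceptable

(a) 19 coils; (b) YES, τ_max = 144 MPa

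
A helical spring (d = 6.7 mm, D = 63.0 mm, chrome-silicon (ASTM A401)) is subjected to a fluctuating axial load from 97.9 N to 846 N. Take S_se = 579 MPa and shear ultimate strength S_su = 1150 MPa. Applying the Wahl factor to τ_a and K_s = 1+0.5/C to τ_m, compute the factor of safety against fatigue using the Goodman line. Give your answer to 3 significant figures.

1.59

C = D/d = 63.0/6.7 = 9.4030; K_W = (4C−1)/(4C−4)+0.615/C = 1.1547; K_s = 1+0.5/C = 1.0532
F_a = (F_max−F_min)/2 = 374.05 N; F_m = (F_max+F_min)/2 = 471.95 N
τ_a = K_W·8F_aD/(πd³) = 1.1547 × 199.52 = 230.38 MPa
τ_m = K_s·8F_mD/(πd³) = 1.0532 × 251.74 = 265.13 MPa
Goodman: 1/n_f = τ_a/S_se + τ_m/S_su = 230.38/579 + 265.13/1150 = 0.39789 + 0.23054 = 0.62843
n_f = 1/0.62843 = 1.591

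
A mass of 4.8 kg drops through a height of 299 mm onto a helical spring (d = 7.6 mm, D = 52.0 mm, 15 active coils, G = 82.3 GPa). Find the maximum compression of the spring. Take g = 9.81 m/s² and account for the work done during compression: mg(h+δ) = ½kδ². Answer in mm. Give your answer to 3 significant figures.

44.6 mm

k = Gd⁴/(8D³N_a) = (82.3×10³)(7.6⁴)/(8·52.0³·15) = 16.273 N/mm
W = mg = 4.8 × 9.81 = 47.088 N
½kδ² − Wδ − Wh = 0 → δ = (W + √(W² + 2kWh))/k
δ = (47.088 + √(2217.3 + 458220))/16.273 = (47.088 + 678.56)/16.273 = 44.592 mm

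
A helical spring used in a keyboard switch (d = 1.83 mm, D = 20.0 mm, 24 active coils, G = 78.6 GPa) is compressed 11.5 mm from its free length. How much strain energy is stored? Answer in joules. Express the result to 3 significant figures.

0.0379 J

k = Gd⁴/(8D³N_a) = (78.6×10³)(1.83⁴)/(8·20.0³·24) = 0.5739 N/mm
U = ½kδ² = 0.5 × 0.5739 × 11.5² = 37.949 N·mm = 0.037949 J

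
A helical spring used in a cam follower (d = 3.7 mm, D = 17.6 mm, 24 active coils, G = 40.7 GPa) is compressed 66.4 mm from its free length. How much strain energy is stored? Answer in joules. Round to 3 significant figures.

16.1 J

k = Gd⁴/(8D³N_a) = (40.7×10³)(3.7⁴)/(8·17.6³·24) = 7.2872 N/mm
U = ½kδ² = 0.5 × 7.2872 × 66.4² = 16065 N·mm = 16.065 J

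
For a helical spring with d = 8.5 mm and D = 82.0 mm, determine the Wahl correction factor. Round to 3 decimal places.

1.150

C = D/d = 82.0/8.5 = 9.6471
K_W = (4C−1)/(4C−4) + 0.615/C = 37.588/34.588 + 0.0638 = 1.1505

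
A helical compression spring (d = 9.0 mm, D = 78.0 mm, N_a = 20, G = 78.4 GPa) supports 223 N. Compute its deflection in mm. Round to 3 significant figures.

k = Gd⁴/(8D³N_a) = (78.4×10³)(9.0⁴)/(8·78.0³·20) = 6.7746 N/mm
δ = F/k = 223 / 6.7746 = 32.917 mm

32.9 mm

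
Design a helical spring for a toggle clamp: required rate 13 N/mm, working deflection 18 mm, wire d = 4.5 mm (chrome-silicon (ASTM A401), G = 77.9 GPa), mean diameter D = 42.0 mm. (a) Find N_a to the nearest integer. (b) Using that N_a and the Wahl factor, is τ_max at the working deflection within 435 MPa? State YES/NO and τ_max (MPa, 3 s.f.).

(a) 4 coils; (b) YES, τ_max = 329 MPa

N_a = Gd⁴/(8D³k) = (77.9×10³)(4.5⁴)/(8·42.0³·13) = 4.146 → N_a = 4
Actual rate k = Gd⁴/(8D³·4) = 13.474 N/mm
Working load F = kδ = 13.474·18 = 242.53 N
C = 42.0/4.5 = 9.3333; K_W = (4C−1)/(4C−4)+0.615/C = 1.1559
τ_max = K_W·8FD/(πd³) = 1.1559·284.65 = 329.03 MPa
τ_max ≤ 435 MPa → acceptable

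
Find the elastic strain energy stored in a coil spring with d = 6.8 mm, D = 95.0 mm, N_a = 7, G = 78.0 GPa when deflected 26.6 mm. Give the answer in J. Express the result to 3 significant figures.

1.23 J

k = Gd⁴/(8D³N_a) = (78.0×10³)(6.8⁴)/(8·95.0³·7) = 3.4735 N/mm
U = ½kδ² = 0.5 × 3.4735 × 26.6² = 1228.9 N·mm = 1.2289 J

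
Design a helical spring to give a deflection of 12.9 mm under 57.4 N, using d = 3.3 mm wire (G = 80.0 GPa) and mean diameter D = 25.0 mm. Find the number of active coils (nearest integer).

Required rate k = F/δ = 57.4/12.9 = 4.4496 N/mm
N_a = Gd⁴/(8D³k) = (80.0×10³ × 3.3⁴)/(8 × 25.0³ × 4.4496)
    = 9.48737e+06 / 556202 = 17.06 → 17 coils

17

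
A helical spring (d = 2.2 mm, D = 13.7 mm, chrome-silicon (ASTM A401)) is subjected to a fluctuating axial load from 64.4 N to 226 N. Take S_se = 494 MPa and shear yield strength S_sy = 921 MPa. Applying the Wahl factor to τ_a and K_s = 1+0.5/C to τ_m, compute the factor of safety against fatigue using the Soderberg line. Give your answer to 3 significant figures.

0.817

C = D/d = 13.7/2.2 = 6.2273; K_W = (4C−1)/(4C−4)+0.615/C = 1.2422; K_s = 1+0.5/C = 1.0803
F_a = (F_max−F_min)/2 = 80.8 N; F_m = (F_max+F_min)/2 = 145.2 N
τ_a = K_W·8F_aD/(πd³) = 1.2422 × 264.73 = 328.86 MPa
τ_m = K_s·8F_mD/(πd³) = 1.0803 × 475.73 = 513.93 MPa
Soderberg: 1/n_f = τ_a/S_se + τ_m/S_sy = 328.86/494 + 513.93/921 = 0.66570 + 0.55801 = 1.2237
n_f = 1/1.2237 = 0.8172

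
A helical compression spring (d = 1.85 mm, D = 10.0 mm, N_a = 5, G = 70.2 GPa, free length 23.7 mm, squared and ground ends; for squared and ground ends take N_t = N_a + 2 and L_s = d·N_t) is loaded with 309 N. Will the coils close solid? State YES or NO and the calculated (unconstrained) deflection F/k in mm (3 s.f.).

k = Gd⁴/(8D³N_a) = (70.2×10³)(1.85⁴)/(8·10.0³·5) = 20.557 N/mm
N_t = 7; L_s = 1.85·7 = 12.95 mm; δ_solid = L₀ − L_s = 23.7 − 12.95 = 10.75 mm
δ = F/k = 309/20.557 = 15.031 mm
δ ≥ δ_solid → spring goes solid

YES, δ = 15.0 mm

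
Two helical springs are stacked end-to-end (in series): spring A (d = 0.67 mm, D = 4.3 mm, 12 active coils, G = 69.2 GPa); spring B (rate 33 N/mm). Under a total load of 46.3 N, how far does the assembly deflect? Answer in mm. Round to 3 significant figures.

26.7 mm

k_A = Gd⁴/(8D³N_a) = (69.2×10³)(0.67⁴)/(8·4.3³·12) = 1.827 N/mm
Series: 1/k_eq = 1/1.827 + 1/33 = 0.57766; k_eq = 1.7311 N/mm
δ = F/k_eq = 46.3/1.7311 = 26.746 mm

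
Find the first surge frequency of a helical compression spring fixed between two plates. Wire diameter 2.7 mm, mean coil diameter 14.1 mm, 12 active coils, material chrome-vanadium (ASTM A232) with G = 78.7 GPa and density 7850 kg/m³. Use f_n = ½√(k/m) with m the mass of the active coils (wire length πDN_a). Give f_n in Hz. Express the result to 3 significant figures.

403 Hz

k = Gd⁴/(8D³N_a) = (78.7×10³)(2.7⁴)/(8·14.1³·12) = 15.542 N/mm = 15542 N/m
Wire length L = πDN_a = π·14.1·12 = 531.56 mm
m = ρ·(πd²/4)·L = 7850 × 5.7256×10⁻⁶ m² × 0.53156 m = 0.023891 kg
f_n = ½√(k/m) = 0.5·√(15542/0.023891) = 0.5·√(6.5052e+05) = 403.28 Hz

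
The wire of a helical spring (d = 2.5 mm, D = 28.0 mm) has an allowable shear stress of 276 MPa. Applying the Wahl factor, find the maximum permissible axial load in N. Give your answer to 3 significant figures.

C = D/d = 28.0/2.5 = 11.2000
K_W = (4C−1)/(4C−4) + 0.615/C = 43.800/40.800 + 0.0549 = 1.1284
τ_max = K·8FD/(πd³) → F_max = τ_allow·πd³/(8DK)
F_max = 276·π·2.5³/(8·28.0·1.1284) = 13548/252.77 = 53.598 N

53.6 N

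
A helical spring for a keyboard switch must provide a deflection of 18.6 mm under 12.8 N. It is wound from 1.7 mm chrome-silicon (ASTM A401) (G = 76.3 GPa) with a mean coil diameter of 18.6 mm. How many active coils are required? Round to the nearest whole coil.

Required rate k = F/δ = 12.8/18.6 = 0.68817 N/mm
N_a = Gd⁴/(8D³k) = (76.3×10³ × 1.7⁴)/(8 × 18.6³ × 0.68817)
    = 637265 / 35426.3 = 17.99 → 18 coils

18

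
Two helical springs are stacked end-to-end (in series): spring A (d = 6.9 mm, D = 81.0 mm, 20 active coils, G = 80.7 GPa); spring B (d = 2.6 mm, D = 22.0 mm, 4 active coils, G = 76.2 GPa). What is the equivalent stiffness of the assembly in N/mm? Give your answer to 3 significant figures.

k_A = Gd⁴/(8D³N_a) = (80.7×10³)(6.9⁴)/(8·81.0³·20) = 2.1513 N/mm
k_B = Gd⁴/(8D³N_a) = (76.2×10³)(2.6⁴)/(8·22.0³·4) = 10.22 N/mm
Series: 1/k_eq = 1/2.1513 + 1/10.22 = 0.56269; k_eq = 1.7772 N/mm

1.78 N/mm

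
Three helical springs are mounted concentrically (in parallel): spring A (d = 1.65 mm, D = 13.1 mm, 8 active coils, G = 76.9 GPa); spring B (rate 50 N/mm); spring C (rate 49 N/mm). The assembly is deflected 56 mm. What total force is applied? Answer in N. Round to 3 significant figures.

k_A = Gd⁴/(8D³N_a) = (76.9×10³)(1.65⁴)/(8·13.1³·8) = 3.9616 N/mm
Parallel: k_eq = 3.9616 + 50 + 49 = 102.96 N/mm
F = k_eq·δ = 102.96·56 = 5765.8 N

5770 N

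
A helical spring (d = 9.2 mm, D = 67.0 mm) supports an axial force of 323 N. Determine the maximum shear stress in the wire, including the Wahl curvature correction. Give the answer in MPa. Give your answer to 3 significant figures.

85.2 MPa

Spring index C = D/d = 67.0/9.2 = 7.2826
K_W = (4C−1)/(4C−4) + 0.615/C = 28.130/25.130 + 0.0844 = 1.2038
τ₀ = 8FD/(πd³) = 8·323·67.0/(π·9.2³) = 173128/2446.3 = 70.771 MPa
τ_max = K·τ₀ = 1.2038 × 70.771 = 85.196 MPa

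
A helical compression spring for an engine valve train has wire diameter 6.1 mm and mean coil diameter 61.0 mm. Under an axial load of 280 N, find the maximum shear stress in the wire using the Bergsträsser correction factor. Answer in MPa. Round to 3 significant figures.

218 MPa

Spring index C = D/d = 61.0/6.1 = 10.0000
K_B = (4C+2)/(4C−3) = 42.000/37.000 = 1.1351
τ₀ = 8FD/(πd³) = 8·280·61.0/(π·6.1³) = 136640/713.08 = 191.62 MPa
τ_max = K·τ₀ = 1.1351 × 191.62 = 217.51 MPa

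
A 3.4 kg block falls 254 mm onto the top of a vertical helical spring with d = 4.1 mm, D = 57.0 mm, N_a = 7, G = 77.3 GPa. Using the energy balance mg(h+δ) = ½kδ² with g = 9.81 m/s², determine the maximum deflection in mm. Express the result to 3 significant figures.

107 mm

k = Gd⁴/(8D³N_a) = (77.3×10³)(4.1⁴)/(8·57.0³·7) = 2.1062 N/mm
W = mg = 3.4 × 9.81 = 33.354 N
½kδ² − Wδ − Wh = 0 → δ = (W + √(W² + 2kWh))/k
δ = (33.354 + √(1112.5 + 35687.3))/2.1062 = (33.354 + 191.83)/2.1062 = 106.92 mm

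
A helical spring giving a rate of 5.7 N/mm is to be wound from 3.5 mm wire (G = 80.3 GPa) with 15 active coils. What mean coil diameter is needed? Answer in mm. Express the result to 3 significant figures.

D = (Gd⁴/(8N_a·k))^(1/3) = (80.3×10³·3.5⁴/(8·15·5.7))^(1/3)
  = (17617)^(1/3) = 26.0202 mm

26.0 mm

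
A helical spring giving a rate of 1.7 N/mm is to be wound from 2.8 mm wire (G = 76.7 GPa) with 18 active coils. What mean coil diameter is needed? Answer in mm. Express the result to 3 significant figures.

26.8 mm

D = (Gd⁴/(8N_a·k))^(1/3) = (76.7×10³·2.8⁴/(8·18·1.7))^(1/3)
  = (19258.2)^(1/3) = 26.8044 mm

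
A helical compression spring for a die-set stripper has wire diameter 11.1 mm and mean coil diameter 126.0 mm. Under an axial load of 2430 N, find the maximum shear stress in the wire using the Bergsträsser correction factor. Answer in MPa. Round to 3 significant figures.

Spring index C = D/d = 126.0/11.1 = 11.3514
K_B = (4C+2)/(4C−3) = 47.405/42.405 = 1.1179
τ₀ = 8FD/(πd³) = 8·2430·126.0/(π·11.1³) = 2.44944e+06/4296.5 = 570.1 MPa
τ_max = K·τ₀ = 1.1179 × 570.1 = 637.32 MPa

637 MPa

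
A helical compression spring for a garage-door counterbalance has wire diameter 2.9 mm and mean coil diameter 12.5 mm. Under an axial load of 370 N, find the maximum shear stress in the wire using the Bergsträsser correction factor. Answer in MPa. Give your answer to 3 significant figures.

652 MPa

Spring index C = D/d = 12.5/2.9 = 4.3103
K_B = (4C+2)/(4C−3) = 19.241/14.241 = 1.3511
τ₀ = 8FD/(πd³) = 8·370·12.5/(π·2.9³) = 37000/76.62 = 482.9 MPa
τ_max = K·τ₀ = 1.3511 × 482.9 = 652.44 MPa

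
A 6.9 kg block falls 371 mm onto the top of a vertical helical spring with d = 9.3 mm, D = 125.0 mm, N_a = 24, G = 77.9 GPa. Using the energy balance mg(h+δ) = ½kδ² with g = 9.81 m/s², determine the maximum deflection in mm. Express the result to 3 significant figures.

k = Gd⁴/(8D³N_a) = (77.9×10³)(9.3⁴)/(8·125.0³·24) = 1.554 N/mm
W = mg = 6.9 × 9.81 = 67.689 N
½kδ² − Wδ − Wh = 0 → δ = (W + √(W² + 2kWh))/k
δ = (67.689 + √(4581.8 + 78047.7))/1.554 = (67.689 + 287.45)/1.554 = 228.54 mm

229 mm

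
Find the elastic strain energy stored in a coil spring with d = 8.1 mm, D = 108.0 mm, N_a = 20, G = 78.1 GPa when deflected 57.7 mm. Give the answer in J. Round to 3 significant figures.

2.78 J

k = Gd⁴/(8D³N_a) = (78.1×10³)(8.1⁴)/(8·108.0³·20) = 1.668 N/mm
U = ½kδ² = 0.5 × 1.668 × 57.7² = 2776.7 N·mm = 2.7767 J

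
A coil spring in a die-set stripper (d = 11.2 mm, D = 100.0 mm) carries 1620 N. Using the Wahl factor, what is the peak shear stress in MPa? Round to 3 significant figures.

342 MPa

Spring index C = D/d = 100.0/11.2 = 8.9286
K_W = (4C−1)/(4C−4) + 0.615/C = 34.714/31.714 + 0.0689 = 1.1635
τ₀ = 8FD/(πd³) = 8·1620·100.0/(π·11.2³) = 1.296e+06/4413.7 = 293.63 MPa
τ_max = K·τ₀ = 1.1635 × 293.63 = 341.63 MPa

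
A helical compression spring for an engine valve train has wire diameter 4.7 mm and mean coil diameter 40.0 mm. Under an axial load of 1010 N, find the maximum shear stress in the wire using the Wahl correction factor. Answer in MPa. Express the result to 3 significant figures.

Spring index C = D/d = 40.0/4.7 = 8.5106
K_W = (4C−1)/(4C−4) + 0.615/C = 33.043/30.043 + 0.0723 = 1.1721
τ₀ = 8FD/(πd³) = 8·1010·40.0/(π·4.7³) = 323200/326.17 = 990.9 MPa
τ_max = K·τ₀ = 1.1721 × 990.9 = 1161.4 MPa

1160 MPa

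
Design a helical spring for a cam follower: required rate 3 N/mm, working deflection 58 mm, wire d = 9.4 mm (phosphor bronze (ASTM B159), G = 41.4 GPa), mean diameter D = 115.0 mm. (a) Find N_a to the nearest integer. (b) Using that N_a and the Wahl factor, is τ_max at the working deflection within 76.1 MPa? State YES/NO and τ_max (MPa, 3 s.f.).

(a) 9 coils; (b) YES, τ_max = 67.4 MPa

N_a = Gd⁴/(8D³k) = (41.4×10³)(9.4⁴)/(8·115.0³·3) = 8.855 → N_a = 9
Actual rate k = Gd⁴/(8D³·9) = 2.9518 N/mm
Working load F = kδ = 2.9518·58 = 171.2 N
C = 115.0/9.4 = 12.2340; K_W = (4C−1)/(4C−4)+0.615/C = 1.1170
τ_max = K_W·8FD/(πd³) = 1.1170·60.363 = 67.427 MPa
τ_max ≤ 76.1 MPa → acceptable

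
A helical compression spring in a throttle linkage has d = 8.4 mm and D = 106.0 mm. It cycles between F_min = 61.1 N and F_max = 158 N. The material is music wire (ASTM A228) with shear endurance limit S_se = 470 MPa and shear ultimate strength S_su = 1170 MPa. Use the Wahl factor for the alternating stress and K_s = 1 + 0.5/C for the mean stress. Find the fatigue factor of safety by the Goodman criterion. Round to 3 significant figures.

10.4

C = D/d = 106.0/8.4 = 12.6190; K_W = (4C−1)/(4C−4)+0.615/C = 1.1133; K_s = 1+0.5/C = 1.0396
F_a = (F_max−F_min)/2 = 48.45 N; F_m = (F_max+F_min)/2 = 109.55 N
τ_a = K_W·8F_aD/(πd³) = 1.1133 × 22.065 = 24.565 MPa
τ_m = K_s·8F_mD/(πd³) = 1.0396 × 49.891 = 51.868 MPa
Goodman: 1/n_f = τ_a/S_se + τ_m/S_su = 24.565/470 + 51.868/1170 = 0.05226 + 0.04433 = 0.096596
n_f = 1/0.096596 = 10.35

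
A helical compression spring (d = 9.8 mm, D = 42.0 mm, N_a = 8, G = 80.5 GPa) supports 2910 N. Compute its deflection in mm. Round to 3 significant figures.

18.6 mm

k = Gd⁴/(8D³N_a) = (80.5×10³)(9.8⁴)/(8·42.0³·8) = 156.59 N/mm
δ = F/k = 2910 / 156.59 = 18.583 mm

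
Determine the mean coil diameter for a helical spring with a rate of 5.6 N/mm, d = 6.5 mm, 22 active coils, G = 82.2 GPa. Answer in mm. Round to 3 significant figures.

53.0 mm

D = (Gd⁴/(8N_a·k))^(1/3) = (82.2×10³·6.5⁴/(8·22·5.6))^(1/3)
  = (148876)^(1/3) = 52.9999 mm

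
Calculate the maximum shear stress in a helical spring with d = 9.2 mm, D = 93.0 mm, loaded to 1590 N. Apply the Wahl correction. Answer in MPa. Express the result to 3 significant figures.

553 MPa

Spring index C = D/d = 93.0/9.2 = 10.1087
K_W = (4C−1)/(4C−4) + 0.615/C = 39.435/36.435 + 0.0608 = 1.1432
τ₀ = 8FD/(πd³) = 8·1590·93.0/(π·9.2³) = 1.18296e+06/2446.3 = 483.57 MPa
τ_max = K·τ₀ = 1.1432 × 483.57 = 552.8 MPa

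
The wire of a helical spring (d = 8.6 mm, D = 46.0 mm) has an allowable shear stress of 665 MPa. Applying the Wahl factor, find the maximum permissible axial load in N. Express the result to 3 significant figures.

C = D/d = 46.0/8.6 = 5.3488
K_W = (4C−1)/(4C−4) + 0.615/C = 20.395/17.395 + 0.1150 = 1.2874
τ_max = K·8FD/(πd³) → F_max = τ_allow·πd³/(8DK)
F_max = 665·π·8.6³/(8·46.0·1.2874) = 1.3288e+06/473.78 = 2804.7 N

2800 N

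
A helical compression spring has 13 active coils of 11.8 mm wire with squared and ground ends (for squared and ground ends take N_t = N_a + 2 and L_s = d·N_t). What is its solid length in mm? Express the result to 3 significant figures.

squared and ground ends: N_t = N_a + 2 = 13 + 2 = 15
L_s = d·N_t = 11.8 × 15 = 177 mm

177 mm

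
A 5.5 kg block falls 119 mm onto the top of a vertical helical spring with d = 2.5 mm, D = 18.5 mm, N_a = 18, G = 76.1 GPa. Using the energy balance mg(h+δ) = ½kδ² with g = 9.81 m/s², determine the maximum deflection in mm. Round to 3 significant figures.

k = Gd⁴/(8D³N_a) = (76.1×10³)(2.5⁴)/(8·18.5³·18) = 3.2604 N/mm
W = mg = 5.5 × 9.81 = 53.955 N
½kδ² − Wδ − Wh = 0 → δ = (W + √(W² + 2kWh))/k
δ = (53.955 + √(2911.1 + 41867.4))/3.2604 = (53.955 + 211.61)/3.2604 = 81.452 mm

81.5 mm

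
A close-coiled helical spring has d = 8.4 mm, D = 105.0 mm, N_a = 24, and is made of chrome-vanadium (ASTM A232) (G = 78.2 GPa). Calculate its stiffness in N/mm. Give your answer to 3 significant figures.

k = Gd⁴/(8D³N_a) = (78.2×10³ × 8.4⁴) / (8 × 105.0³ × 24)
  = 3.89335e+08 / 2.22264e+08 = 1.7517 N/mm

1.75 N/mm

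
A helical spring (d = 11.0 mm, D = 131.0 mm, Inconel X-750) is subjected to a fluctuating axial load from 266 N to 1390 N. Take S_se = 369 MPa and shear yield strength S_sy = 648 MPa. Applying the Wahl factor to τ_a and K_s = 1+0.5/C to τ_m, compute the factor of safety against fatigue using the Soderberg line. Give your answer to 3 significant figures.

1.31

C = D/d = 131.0/11.0 = 11.9091; K_W = (4C−1)/(4C−4)+0.615/C = 1.1204; K_s = 1+0.5/C = 1.0420
F_a = (F_max−F_min)/2 = 562 N; F_m = (F_max+F_min)/2 = 828 N
τ_a = K_W·8F_aD/(πd³) = 1.1204 × 140.85 = 157.81 MPa
τ_m = K_s·8F_mD/(πd³) = 1.0420 × 207.52 = 216.23 MPa
Soderberg: 1/n_f = τ_a/S_se + τ_m/S_sy = 157.81/369 + 216.23/648 = 0.42767 + 0.33370 = 0.76137
n_f = 1/0.76137 = 1.313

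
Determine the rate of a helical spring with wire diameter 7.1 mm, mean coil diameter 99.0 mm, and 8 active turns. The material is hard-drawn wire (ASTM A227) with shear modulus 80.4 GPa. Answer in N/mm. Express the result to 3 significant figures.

k = Gd⁴/(8D³N_a) = (80.4×10³ × 7.1⁴) / (8 × 99.0³ × 8)
  = 2.0431e+08 / 6.20991e+07 = 3.2901 N/mm

3.29 N/mm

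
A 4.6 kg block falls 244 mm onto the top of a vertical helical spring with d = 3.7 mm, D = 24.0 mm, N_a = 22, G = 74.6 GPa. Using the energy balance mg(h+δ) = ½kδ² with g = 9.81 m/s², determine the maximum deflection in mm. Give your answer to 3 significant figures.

k = Gd⁴/(8D³N_a) = (74.6×10³)(3.7⁴)/(8·24.0³·22) = 5.7464 N/mm
W = mg = 4.6 × 9.81 = 45.126 N
½kδ² − Wδ − Wh = 0 → δ = (W + √(W² + 2kWh))/k
δ = (45.126 + √(2036.4 + 126545))/5.7464 = (45.126 + 358.58)/5.7464 = 70.254 mm

70.3 mm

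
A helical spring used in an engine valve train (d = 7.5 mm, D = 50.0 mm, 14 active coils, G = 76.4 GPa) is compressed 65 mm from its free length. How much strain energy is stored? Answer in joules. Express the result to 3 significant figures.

36.5 J

k = Gd⁴/(8D³N_a) = (76.4×10³)(7.5⁴)/(8·50.0³·14) = 17.267 N/mm
U = ½kδ² = 0.5 × 17.267 × 65² = 36476 N·mm = 36.476 J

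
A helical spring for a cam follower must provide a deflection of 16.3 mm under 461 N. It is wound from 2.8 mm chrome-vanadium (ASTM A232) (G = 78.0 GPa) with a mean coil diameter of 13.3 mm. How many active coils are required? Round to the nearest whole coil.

Required rate k = F/δ = 461/16.3 = 28.282 N/mm
N_a = Gd⁴/(8D³k) = (78.0×10³ × 2.8⁴)/(8 × 13.3³ × 28.282)
    = 4.79432e+06 / 532302 = 9.007 → 9 coils

9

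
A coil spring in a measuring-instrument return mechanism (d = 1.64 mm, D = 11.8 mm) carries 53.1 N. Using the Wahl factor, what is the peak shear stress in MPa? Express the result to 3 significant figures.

Spring index C = D/d = 11.8/1.64 = 7.1951
K_W = (4C−1)/(4C−4) + 0.615/C = 27.780/24.780 + 0.0855 = 1.2065
τ₀ = 8FD/(πd³) = 8·53.1·11.8/(π·1.64³) = 5012.64/13.857 = 361.73 MPa
τ_max = K·τ₀ = 1.2065 × 361.73 = 436.44 MPa

436 MPa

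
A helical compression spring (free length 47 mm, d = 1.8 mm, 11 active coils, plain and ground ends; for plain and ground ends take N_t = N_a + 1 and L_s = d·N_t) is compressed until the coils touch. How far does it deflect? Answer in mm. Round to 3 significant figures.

25.4 mm

N_t = 12; L_s = 1.8·12 = 21.6 mm
δ_solid = L₀ − L_s = 47 − 21.6 = 25.4 mm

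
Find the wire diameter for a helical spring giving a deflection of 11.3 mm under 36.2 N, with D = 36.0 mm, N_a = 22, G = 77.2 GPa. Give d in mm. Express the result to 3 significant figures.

Required rate k = F/δ = 36.2/11.3 = 3.2035 N/mm
d = (8D³N_a·k / G)^(1/4) = (8·36.0³·22·3.2035 / (77.2×10³))^0.25
  = (340.75)^0.25 = 4.2964 mm

4.30 mm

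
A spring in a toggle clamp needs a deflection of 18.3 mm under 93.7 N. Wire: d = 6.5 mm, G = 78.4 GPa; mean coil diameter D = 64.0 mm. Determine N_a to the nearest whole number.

13

Required rate k = F/δ = 93.7/18.3 = 5.1202 N/mm
N_a = Gd⁴/(8D³k) = (78.4×10³ × 6.5⁴)/(8 × 64.0³ × 5.1202)
    = 1.39949e+08 / 1.07379e+07 = 13.03 → 13 coils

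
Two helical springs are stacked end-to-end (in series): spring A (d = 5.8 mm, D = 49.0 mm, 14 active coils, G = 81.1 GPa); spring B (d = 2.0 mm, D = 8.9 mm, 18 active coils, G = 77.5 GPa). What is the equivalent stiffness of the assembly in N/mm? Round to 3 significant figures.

k_A = Gd⁴/(8D³N_a) = (81.1×10³)(5.8⁴)/(8·49.0³·14) = 6.9651 N/mm
k_B = Gd⁴/(8D³N_a) = (77.5×10³)(2.0⁴)/(8·8.9³·18) = 12.215 N/mm
Series: 1/k_eq = 1/6.9651 + 1/12.215 = 0.22544; k_eq = 4.4358 N/mm

4.44 N/mm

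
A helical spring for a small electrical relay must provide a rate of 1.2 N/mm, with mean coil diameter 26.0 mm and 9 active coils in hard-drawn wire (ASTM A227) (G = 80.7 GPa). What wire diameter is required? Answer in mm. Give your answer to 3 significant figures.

2.08 mm

d = (8D³N_a·k / G)^(1/4) = (8·26.0³·9·1.2 / (80.7×10³))^0.25
  = (18.817)^0.25 = 2.0828 mm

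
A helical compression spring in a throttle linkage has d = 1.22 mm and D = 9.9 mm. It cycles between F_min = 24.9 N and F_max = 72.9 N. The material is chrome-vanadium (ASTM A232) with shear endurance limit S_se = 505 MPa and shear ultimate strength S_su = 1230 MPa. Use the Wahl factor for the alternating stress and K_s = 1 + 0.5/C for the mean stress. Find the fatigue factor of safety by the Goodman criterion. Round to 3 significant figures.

C = D/d = 9.9/1.22 = 8.1148; K_W = (4C−1)/(4C−4)+0.615/C = 1.1812; K_s = 1+0.5/C = 1.0616
F_a = (F_max−F_min)/2 = 24 N; F_m = (F_max+F_min)/2 = 48.9 N
τ_a = K_W·8F_aD/(πd³) = 1.1812 × 333.2 = 393.58 MPa
τ_m = K_s·8F_mD/(πd³) = 1.0616 × 678.9 = 720.73 MPa
Goodman: 1/n_f = τ_a/S_se + τ_m/S_su = 393.58/505 + 720.73/1230 = 0.77936 + 0.58596 = 1.3653
n_f = 1/1.3653 = 0.7324

0.732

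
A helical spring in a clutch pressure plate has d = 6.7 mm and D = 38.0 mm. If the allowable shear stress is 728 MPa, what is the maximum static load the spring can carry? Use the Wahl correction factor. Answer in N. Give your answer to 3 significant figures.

1780 N

C = D/d = 38.0/6.7 = 5.6716
K_W = (4C−1)/(4C−4) + 0.615/C = 21.687/18.687 + 0.1084 = 1.2690
τ_max = K·8FD/(πd³) → F_max = τ_allow·πd³/(8DK)
F_max = 728·π·6.7³/(8·38.0·1.2690) = 6.8787e+05/385.77 = 1783.1 N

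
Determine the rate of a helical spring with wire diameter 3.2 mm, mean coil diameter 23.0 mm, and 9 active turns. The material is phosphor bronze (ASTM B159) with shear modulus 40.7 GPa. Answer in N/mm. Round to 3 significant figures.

k = Gd⁴/(8D³N_a) = (40.7×10³ × 3.2⁴) / (8 × 23.0³ × 9)
  = 4.2677e+06 / 876024 = 4.8717 N/mm

4.87 N/mm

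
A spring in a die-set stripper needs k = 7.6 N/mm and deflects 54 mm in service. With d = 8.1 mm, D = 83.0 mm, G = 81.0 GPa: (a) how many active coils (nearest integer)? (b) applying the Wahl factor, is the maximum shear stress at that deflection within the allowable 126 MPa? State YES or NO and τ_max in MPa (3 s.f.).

N_a = Gd⁴/(8D³k) = (81.0×10³)(8.1⁴)/(8·83.0³·7.6) = 10.03 → N_a = 10
Actual rate k = Gd⁴/(8D³·10) = 7.6226 N/mm
Working load F = kδ = 7.6226·54 = 411.62 N
C = 83.0/8.1 = 10.2469; K_W = (4C−1)/(4C−4)+0.615/C = 1.1411
τ_max = K_W·8FD/(πd³) = 1.1411·163.7 = 186.81 MPa
τ_max > 126 MPa → exceeds allowable

(a) 10 coils; (b) NO, τ_max = 187 MPa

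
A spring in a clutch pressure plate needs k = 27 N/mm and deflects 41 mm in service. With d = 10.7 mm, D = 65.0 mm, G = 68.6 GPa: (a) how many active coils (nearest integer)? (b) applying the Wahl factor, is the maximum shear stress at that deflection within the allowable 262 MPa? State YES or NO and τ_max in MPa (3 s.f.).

N_a = Gd⁴/(8D³k) = (68.6×10³)(10.7⁴)/(8·65.0³·27) = 15.16 → N_a = 15
Actual rate k = Gd⁴/(8D³·15) = 27.286 N/mm
Working load F = kδ = 27.286·41 = 1118.7 N
C = 65.0/10.7 = 6.0748; K_W = (4C−1)/(4C−4)+0.615/C = 1.2490
τ_max = K_W·8FD/(πd³) = 1.2490·151.16 = 188.8 MPa
τ_max ≤ 262 MPa → acceptable

(a) 15 coils; (b) YES, τ_max = 189 MPa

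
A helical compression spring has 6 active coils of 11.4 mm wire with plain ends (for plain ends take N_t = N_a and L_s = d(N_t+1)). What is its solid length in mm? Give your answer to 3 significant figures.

plain ends: N_t = N_a = 6
L_s = d·(N_t+1) = 11.4 × 7 = 79.8 mm

79.8 mm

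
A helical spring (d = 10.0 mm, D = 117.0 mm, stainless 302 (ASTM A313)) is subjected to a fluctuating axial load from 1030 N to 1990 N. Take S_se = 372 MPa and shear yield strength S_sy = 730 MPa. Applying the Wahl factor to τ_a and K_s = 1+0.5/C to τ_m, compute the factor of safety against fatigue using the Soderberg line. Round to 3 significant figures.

0.931

C = D/d = 117.0/10.0 = 11.7000; K_W = (4C−1)/(4C−4)+0.615/C = 1.1227; K_s = 1+0.5/C = 1.0427
F_a = (F_max−F_min)/2 = 480 N; F_m = (F_max+F_min)/2 = 1510 N
τ_a = K_W·8F_aD/(πd³) = 1.1227 × 143.01 = 160.55 MPa
τ_m = K_s·8F_mD/(πd³) = 1.0427 × 449.89 = 469.11 MPa
Soderberg: 1/n_f = τ_a/S_se + τ_m/S_sy = 160.55/372 + 469.11/730 = 0.43159 + 0.64262 = 1.0742
n_f = 1/1.0742 = 0.9309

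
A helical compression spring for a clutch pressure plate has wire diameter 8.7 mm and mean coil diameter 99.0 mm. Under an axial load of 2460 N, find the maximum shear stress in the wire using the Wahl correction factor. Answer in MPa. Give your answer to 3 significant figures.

1060 MPa

Spring index C = D/d = 99.0/8.7 = 11.3793
K_W = (4C−1)/(4C−4) + 0.615/C = 44.517/41.517 + 0.0540 = 1.1263
τ₀ = 8FD/(πd³) = 8·2460·99.0/(π·8.7³) = 1.94832e+06/2068.7 = 941.79 MPa
τ_max = K·τ₀ = 1.1263 × 941.79 = 1060.7 MPa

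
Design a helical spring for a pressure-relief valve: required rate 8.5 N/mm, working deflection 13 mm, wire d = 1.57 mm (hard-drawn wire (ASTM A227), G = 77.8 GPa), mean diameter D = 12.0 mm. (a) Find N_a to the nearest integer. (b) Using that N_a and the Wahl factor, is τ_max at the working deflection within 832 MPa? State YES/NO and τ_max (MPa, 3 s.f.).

N_a = Gd⁴/(8D³k) = (77.8×10³)(1.57⁴)/(8·12.0³·8.5) = 4.023 → N_a = 4
Actual rate k = Gd⁴/(8D³·4) = 8.5484 N/mm
Working load F = kδ = 8.5484·13 = 111.13 N
C = 12.0/1.57 = 7.6433; K_W = (4C−1)/(4C−4)+0.615/C = 1.1934
τ_max = K_W·8FD/(πd³) = 1.1934·877.51 = 1047.2 MPa
τ_max > 832 MPa → exceeds allowable

(a) 4 coils; (b) NO, τ_max = 1050 MPa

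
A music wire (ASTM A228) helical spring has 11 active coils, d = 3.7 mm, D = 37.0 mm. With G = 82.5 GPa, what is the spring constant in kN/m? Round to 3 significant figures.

k = Gd⁴/(8D³N_a) = (82.5×10³ × 3.7⁴) / (8 × 37.0³ × 11)
  = 1.54618e+07 / 4.45746e+06 = 3.4688 N/mm

3.47 kN/m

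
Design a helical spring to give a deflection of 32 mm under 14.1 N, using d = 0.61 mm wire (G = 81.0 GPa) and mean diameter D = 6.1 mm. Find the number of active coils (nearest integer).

14

Required rate k = F/δ = 14.1/32 = 0.44062 N/mm
N_a = Gd⁴/(8D³k) = (81.0×10³ × 0.61⁴)/(8 × 6.1³ × 0.44062)
    = 11215.1 / 800.108 = 14.02 → 14 coils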